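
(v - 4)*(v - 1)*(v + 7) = v^3 + 2*v^2 - 31*v + 28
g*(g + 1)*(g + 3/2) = g^3 + 5*g^2/2 + 3*g/2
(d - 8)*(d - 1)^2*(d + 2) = d^4 - 8*d^3 - 3*d^2 + 26*d - 16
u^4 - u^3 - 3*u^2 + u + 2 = (u - 2)*(u - 1)*(u + 1)^2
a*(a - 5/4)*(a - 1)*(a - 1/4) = a^4 - 5*a^3/2 + 29*a^2/16 - 5*a/16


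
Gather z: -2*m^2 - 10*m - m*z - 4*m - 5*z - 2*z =-2*m^2 - 14*m + z*(-m - 7)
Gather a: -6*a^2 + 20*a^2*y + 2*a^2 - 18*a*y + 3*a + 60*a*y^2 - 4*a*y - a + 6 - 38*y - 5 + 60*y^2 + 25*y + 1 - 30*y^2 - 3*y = a^2*(20*y - 4) + a*(60*y^2 - 22*y + 2) + 30*y^2 - 16*y + 2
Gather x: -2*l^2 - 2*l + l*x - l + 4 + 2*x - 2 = -2*l^2 - 3*l + x*(l + 2) + 2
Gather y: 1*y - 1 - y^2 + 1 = -y^2 + y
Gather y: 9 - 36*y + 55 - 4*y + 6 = 70 - 40*y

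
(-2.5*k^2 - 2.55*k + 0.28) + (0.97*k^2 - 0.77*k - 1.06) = -1.53*k^2 - 3.32*k - 0.78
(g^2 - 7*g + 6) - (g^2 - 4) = 10 - 7*g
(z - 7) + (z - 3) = 2*z - 10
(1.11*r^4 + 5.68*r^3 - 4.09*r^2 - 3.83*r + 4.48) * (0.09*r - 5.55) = 0.0999*r^5 - 5.6493*r^4 - 31.8921*r^3 + 22.3548*r^2 + 21.6597*r - 24.864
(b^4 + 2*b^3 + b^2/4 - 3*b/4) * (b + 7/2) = b^5 + 11*b^4/2 + 29*b^3/4 + b^2/8 - 21*b/8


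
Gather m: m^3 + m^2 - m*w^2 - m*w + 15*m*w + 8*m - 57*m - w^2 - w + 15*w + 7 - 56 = m^3 + m^2 + m*(-w^2 + 14*w - 49) - w^2 + 14*w - 49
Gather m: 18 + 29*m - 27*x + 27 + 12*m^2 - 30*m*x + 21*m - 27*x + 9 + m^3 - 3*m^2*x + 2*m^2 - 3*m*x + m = m^3 + m^2*(14 - 3*x) + m*(51 - 33*x) - 54*x + 54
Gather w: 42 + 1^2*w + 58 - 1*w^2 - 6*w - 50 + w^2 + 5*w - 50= 0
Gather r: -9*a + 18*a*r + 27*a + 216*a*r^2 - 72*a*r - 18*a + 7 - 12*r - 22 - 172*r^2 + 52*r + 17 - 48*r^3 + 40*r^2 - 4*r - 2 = -48*r^3 + r^2*(216*a - 132) + r*(36 - 54*a)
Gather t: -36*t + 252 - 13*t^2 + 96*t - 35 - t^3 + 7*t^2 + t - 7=-t^3 - 6*t^2 + 61*t + 210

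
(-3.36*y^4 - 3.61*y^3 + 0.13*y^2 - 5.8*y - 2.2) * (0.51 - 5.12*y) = 17.2032*y^5 + 16.7696*y^4 - 2.5067*y^3 + 29.7623*y^2 + 8.306*y - 1.122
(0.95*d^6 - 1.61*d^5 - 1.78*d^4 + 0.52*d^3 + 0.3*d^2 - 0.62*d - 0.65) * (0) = 0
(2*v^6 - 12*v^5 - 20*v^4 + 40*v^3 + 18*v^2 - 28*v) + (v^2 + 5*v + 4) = 2*v^6 - 12*v^5 - 20*v^4 + 40*v^3 + 19*v^2 - 23*v + 4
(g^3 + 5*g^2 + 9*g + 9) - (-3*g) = g^3 + 5*g^2 + 12*g + 9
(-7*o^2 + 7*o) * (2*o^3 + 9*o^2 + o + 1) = -14*o^5 - 49*o^4 + 56*o^3 + 7*o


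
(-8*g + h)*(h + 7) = -8*g*h - 56*g + h^2 + 7*h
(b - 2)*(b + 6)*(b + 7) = b^3 + 11*b^2 + 16*b - 84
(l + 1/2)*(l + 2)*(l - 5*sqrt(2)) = l^3 - 5*sqrt(2)*l^2 + 5*l^2/2 - 25*sqrt(2)*l/2 + l - 5*sqrt(2)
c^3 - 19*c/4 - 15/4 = (c - 5/2)*(c + 1)*(c + 3/2)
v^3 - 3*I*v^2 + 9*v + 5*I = (v - 5*I)*(v + I)^2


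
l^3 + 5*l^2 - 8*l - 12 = (l - 2)*(l + 1)*(l + 6)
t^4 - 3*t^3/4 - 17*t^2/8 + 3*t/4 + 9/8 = (t - 3/2)*(t - 1)*(t + 3/4)*(t + 1)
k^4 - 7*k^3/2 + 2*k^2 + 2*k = k*(k - 2)^2*(k + 1/2)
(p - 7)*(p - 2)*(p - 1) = p^3 - 10*p^2 + 23*p - 14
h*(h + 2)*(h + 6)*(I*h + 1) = I*h^4 + h^3 + 8*I*h^3 + 8*h^2 + 12*I*h^2 + 12*h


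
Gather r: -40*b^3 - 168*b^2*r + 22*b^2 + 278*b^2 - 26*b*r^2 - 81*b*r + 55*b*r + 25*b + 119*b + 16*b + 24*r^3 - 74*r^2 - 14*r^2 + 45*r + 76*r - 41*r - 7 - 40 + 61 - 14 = -40*b^3 + 300*b^2 + 160*b + 24*r^3 + r^2*(-26*b - 88) + r*(-168*b^2 - 26*b + 80)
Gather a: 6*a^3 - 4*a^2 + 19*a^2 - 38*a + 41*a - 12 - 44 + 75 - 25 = 6*a^3 + 15*a^2 + 3*a - 6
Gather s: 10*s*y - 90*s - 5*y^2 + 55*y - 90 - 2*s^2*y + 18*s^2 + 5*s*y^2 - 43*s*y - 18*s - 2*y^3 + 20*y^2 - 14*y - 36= s^2*(18 - 2*y) + s*(5*y^2 - 33*y - 108) - 2*y^3 + 15*y^2 + 41*y - 126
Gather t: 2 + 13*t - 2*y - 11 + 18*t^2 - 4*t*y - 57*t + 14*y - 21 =18*t^2 + t*(-4*y - 44) + 12*y - 30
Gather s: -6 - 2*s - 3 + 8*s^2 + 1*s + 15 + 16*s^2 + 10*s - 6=24*s^2 + 9*s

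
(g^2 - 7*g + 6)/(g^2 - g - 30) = (g - 1)/(g + 5)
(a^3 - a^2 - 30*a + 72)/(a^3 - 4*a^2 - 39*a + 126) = (a - 4)/(a - 7)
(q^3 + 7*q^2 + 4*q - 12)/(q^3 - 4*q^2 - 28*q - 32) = (q^2 + 5*q - 6)/(q^2 - 6*q - 16)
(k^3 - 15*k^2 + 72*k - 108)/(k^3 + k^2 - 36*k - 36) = (k^2 - 9*k + 18)/(k^2 + 7*k + 6)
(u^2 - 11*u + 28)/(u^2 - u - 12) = (u - 7)/(u + 3)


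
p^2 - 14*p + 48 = (p - 8)*(p - 6)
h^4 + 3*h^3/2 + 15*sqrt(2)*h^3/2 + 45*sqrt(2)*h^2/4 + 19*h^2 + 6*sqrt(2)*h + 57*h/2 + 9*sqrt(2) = (h + 3/2)*(h + sqrt(2)/2)*(h + sqrt(2))*(h + 6*sqrt(2))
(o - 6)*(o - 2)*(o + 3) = o^3 - 5*o^2 - 12*o + 36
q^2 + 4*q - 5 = (q - 1)*(q + 5)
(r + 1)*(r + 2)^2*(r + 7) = r^4 + 12*r^3 + 43*r^2 + 60*r + 28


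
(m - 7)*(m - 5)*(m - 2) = m^3 - 14*m^2 + 59*m - 70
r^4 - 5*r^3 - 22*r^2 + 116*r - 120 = (r - 6)*(r - 2)^2*(r + 5)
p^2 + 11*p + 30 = (p + 5)*(p + 6)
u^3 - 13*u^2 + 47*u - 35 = (u - 7)*(u - 5)*(u - 1)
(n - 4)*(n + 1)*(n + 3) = n^3 - 13*n - 12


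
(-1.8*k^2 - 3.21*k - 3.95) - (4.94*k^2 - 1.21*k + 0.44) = -6.74*k^2 - 2.0*k - 4.39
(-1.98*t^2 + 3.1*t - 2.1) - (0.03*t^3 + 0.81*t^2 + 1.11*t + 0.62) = -0.03*t^3 - 2.79*t^2 + 1.99*t - 2.72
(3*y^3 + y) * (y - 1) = 3*y^4 - 3*y^3 + y^2 - y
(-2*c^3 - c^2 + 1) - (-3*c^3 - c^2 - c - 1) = c^3 + c + 2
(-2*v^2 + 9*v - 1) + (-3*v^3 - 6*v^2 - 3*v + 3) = -3*v^3 - 8*v^2 + 6*v + 2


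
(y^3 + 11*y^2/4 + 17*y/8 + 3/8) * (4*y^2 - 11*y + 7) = 4*y^5 - 59*y^3/4 - 21*y^2/8 + 43*y/4 + 21/8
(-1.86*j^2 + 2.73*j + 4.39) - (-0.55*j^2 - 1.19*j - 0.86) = -1.31*j^2 + 3.92*j + 5.25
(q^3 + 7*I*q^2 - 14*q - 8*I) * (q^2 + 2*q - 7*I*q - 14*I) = q^5 + 2*q^4 + 35*q^3 + 70*q^2 + 90*I*q^2 - 56*q + 180*I*q - 112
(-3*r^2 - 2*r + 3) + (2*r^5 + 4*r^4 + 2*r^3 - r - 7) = 2*r^5 + 4*r^4 + 2*r^3 - 3*r^2 - 3*r - 4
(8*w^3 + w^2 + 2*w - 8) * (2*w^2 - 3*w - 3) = 16*w^5 - 22*w^4 - 23*w^3 - 25*w^2 + 18*w + 24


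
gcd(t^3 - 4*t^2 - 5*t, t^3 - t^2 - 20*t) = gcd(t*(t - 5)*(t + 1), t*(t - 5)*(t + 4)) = t^2 - 5*t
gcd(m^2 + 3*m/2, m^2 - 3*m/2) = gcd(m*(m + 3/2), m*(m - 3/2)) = m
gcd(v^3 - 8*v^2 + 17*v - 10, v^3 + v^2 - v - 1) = v - 1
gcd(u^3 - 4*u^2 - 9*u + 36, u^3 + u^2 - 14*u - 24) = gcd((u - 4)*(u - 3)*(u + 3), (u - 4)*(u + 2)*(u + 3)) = u^2 - u - 12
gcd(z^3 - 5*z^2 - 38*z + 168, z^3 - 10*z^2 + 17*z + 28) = z^2 - 11*z + 28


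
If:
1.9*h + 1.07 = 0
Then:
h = -0.56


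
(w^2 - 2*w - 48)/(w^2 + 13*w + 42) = (w - 8)/(w + 7)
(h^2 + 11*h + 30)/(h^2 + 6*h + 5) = (h + 6)/(h + 1)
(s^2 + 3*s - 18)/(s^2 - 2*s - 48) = (s - 3)/(s - 8)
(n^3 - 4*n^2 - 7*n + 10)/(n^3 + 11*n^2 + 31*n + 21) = (n^3 - 4*n^2 - 7*n + 10)/(n^3 + 11*n^2 + 31*n + 21)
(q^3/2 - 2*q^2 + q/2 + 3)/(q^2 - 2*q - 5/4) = 2*(-q^3 + 4*q^2 - q - 6)/(-4*q^2 + 8*q + 5)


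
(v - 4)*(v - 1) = v^2 - 5*v + 4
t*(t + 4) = t^2 + 4*t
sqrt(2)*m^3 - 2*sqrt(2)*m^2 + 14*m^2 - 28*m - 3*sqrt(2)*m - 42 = (m - 3)*(m + 7*sqrt(2))*(sqrt(2)*m + sqrt(2))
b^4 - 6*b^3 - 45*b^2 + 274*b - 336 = (b - 8)*(b - 3)*(b - 2)*(b + 7)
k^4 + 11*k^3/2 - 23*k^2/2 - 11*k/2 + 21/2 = (k - 3/2)*(k - 1)*(k + 1)*(k + 7)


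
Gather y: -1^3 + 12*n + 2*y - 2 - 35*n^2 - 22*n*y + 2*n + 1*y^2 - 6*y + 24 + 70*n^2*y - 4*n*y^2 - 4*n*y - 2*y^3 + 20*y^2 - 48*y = -35*n^2 + 14*n - 2*y^3 + y^2*(21 - 4*n) + y*(70*n^2 - 26*n - 52) + 21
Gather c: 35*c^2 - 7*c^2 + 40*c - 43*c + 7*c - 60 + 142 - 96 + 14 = 28*c^2 + 4*c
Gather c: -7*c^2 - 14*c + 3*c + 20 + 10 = -7*c^2 - 11*c + 30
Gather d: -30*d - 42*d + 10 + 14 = 24 - 72*d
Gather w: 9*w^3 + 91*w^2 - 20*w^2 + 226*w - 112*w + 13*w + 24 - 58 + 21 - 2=9*w^3 + 71*w^2 + 127*w - 15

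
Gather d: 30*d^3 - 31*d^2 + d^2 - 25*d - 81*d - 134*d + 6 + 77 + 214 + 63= 30*d^3 - 30*d^2 - 240*d + 360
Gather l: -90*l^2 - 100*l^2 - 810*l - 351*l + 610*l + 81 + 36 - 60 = -190*l^2 - 551*l + 57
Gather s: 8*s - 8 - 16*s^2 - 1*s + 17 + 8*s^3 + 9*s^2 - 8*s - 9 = 8*s^3 - 7*s^2 - s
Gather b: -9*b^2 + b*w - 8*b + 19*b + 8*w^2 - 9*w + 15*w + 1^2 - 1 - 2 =-9*b^2 + b*(w + 11) + 8*w^2 + 6*w - 2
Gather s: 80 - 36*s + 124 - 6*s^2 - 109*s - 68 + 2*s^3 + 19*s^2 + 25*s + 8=2*s^3 + 13*s^2 - 120*s + 144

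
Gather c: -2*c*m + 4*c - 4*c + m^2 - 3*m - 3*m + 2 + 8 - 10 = -2*c*m + m^2 - 6*m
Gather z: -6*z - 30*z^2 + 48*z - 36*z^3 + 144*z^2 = -36*z^3 + 114*z^2 + 42*z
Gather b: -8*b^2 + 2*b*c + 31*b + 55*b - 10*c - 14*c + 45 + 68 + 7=-8*b^2 + b*(2*c + 86) - 24*c + 120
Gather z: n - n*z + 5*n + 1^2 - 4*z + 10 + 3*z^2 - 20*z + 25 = 6*n + 3*z^2 + z*(-n - 24) + 36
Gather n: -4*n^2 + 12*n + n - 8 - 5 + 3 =-4*n^2 + 13*n - 10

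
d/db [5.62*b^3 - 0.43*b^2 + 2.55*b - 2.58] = 16.86*b^2 - 0.86*b + 2.55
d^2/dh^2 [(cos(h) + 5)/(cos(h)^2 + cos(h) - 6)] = (-9*(1 - cos(2*h))^2*cos(h) - 19*(1 - cos(2*h))^2 - 145*cos(h) - 278*cos(2*h) - 57*cos(3*h) + 2*cos(5*h) + 126)/(4*(cos(h) - 2)^3*(cos(h) + 3)^3)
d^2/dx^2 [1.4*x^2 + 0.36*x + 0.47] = 2.80000000000000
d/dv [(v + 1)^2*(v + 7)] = 3*(v + 1)*(v + 5)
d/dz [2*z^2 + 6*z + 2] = 4*z + 6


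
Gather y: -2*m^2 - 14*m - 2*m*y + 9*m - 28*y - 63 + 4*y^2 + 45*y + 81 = -2*m^2 - 5*m + 4*y^2 + y*(17 - 2*m) + 18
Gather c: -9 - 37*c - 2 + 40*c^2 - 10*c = 40*c^2 - 47*c - 11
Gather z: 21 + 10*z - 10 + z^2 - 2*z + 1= z^2 + 8*z + 12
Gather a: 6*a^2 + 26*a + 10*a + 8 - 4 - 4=6*a^2 + 36*a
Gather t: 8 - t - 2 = 6 - t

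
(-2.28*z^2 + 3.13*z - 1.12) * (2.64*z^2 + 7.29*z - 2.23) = -6.0192*z^4 - 8.358*z^3 + 24.9453*z^2 - 15.1447*z + 2.4976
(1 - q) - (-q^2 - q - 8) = q^2 + 9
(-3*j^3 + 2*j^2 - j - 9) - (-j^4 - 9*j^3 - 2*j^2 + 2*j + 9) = j^4 + 6*j^3 + 4*j^2 - 3*j - 18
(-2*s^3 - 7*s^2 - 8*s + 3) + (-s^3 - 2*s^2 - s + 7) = -3*s^3 - 9*s^2 - 9*s + 10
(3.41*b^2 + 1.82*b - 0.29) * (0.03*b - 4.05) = 0.1023*b^3 - 13.7559*b^2 - 7.3797*b + 1.1745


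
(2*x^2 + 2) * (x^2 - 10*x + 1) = 2*x^4 - 20*x^3 + 4*x^2 - 20*x + 2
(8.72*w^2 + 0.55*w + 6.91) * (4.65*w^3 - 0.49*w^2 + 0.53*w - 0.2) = 40.548*w^5 - 1.7153*w^4 + 36.4836*w^3 - 4.8384*w^2 + 3.5523*w - 1.382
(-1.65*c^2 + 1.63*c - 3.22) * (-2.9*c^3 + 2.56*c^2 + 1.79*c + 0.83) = 4.785*c^5 - 8.951*c^4 + 10.5573*c^3 - 6.695*c^2 - 4.4109*c - 2.6726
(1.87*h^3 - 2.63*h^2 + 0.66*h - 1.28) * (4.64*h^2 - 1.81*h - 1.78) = 8.6768*h^5 - 15.5879*h^4 + 4.4941*h^3 - 2.4524*h^2 + 1.142*h + 2.2784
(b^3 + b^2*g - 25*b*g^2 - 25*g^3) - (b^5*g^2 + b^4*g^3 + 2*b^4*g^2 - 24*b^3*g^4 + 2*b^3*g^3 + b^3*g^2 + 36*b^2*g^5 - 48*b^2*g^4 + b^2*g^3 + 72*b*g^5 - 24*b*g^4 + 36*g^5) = -b^5*g^2 - b^4*g^3 - 2*b^4*g^2 + 24*b^3*g^4 - 2*b^3*g^3 - b^3*g^2 + b^3 - 36*b^2*g^5 + 48*b^2*g^4 - b^2*g^3 + b^2*g - 72*b*g^5 + 24*b*g^4 - 25*b*g^2 - 36*g^5 - 25*g^3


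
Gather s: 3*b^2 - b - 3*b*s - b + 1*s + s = 3*b^2 - 2*b + s*(2 - 3*b)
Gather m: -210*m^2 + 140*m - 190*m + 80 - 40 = -210*m^2 - 50*m + 40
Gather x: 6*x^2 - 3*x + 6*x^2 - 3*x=12*x^2 - 6*x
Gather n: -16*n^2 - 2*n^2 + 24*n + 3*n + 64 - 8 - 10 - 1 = -18*n^2 + 27*n + 45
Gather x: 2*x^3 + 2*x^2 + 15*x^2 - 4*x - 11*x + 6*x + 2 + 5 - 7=2*x^3 + 17*x^2 - 9*x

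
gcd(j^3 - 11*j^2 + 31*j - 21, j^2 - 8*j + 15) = j - 3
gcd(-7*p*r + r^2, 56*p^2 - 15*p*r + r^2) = 7*p - r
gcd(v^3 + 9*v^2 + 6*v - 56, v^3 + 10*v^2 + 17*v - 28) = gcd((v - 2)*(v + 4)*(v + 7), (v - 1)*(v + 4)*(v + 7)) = v^2 + 11*v + 28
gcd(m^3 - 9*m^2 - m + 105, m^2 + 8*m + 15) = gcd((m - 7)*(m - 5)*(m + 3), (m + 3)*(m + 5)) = m + 3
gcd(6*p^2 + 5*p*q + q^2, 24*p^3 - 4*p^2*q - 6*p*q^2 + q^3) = 2*p + q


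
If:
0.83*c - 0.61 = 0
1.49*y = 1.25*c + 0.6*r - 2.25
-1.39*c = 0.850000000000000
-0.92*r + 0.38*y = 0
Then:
No Solution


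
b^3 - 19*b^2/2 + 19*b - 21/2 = (b - 7)*(b - 3/2)*(b - 1)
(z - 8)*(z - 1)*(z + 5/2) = z^3 - 13*z^2/2 - 29*z/2 + 20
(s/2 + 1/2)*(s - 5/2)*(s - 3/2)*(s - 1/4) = s^4/2 - 13*s^3/8 + s^2/4 + 61*s/32 - 15/32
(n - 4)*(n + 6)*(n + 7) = n^3 + 9*n^2 - 10*n - 168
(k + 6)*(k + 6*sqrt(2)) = k^2 + 6*k + 6*sqrt(2)*k + 36*sqrt(2)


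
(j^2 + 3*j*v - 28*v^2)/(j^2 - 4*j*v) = (j + 7*v)/j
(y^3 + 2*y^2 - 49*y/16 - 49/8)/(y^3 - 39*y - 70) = (y^2 - 49/16)/(y^2 - 2*y - 35)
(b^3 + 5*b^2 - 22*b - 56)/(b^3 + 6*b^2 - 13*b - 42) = (b - 4)/(b - 3)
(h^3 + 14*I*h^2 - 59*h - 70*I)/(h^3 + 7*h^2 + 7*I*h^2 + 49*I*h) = (h^2 + 7*I*h - 10)/(h*(h + 7))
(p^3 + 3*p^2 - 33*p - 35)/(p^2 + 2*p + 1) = (p^2 + 2*p - 35)/(p + 1)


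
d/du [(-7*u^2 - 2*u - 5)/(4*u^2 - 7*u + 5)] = 3*(19*u^2 - 10*u - 15)/(16*u^4 - 56*u^3 + 89*u^2 - 70*u + 25)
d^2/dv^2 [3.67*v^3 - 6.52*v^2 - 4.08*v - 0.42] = 22.02*v - 13.04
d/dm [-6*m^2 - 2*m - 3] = -12*m - 2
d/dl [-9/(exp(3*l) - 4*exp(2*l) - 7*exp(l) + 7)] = (27*exp(2*l) - 72*exp(l) - 63)*exp(l)/(exp(3*l) - 4*exp(2*l) - 7*exp(l) + 7)^2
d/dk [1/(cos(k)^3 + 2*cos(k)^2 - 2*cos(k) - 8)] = (3*cos(k)^2 + 4*cos(k) - 2)*sin(k)/(cos(k)^3 + 2*cos(k)^2 - 2*cos(k) - 8)^2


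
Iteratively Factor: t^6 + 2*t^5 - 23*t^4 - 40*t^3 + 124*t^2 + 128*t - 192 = (t - 1)*(t^5 + 3*t^4 - 20*t^3 - 60*t^2 + 64*t + 192) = (t - 2)*(t - 1)*(t^4 + 5*t^3 - 10*t^2 - 80*t - 96) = (t - 2)*(t - 1)*(t + 2)*(t^3 + 3*t^2 - 16*t - 48) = (t - 2)*(t - 1)*(t + 2)*(t + 3)*(t^2 - 16) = (t - 4)*(t - 2)*(t - 1)*(t + 2)*(t + 3)*(t + 4)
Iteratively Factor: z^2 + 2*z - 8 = (z + 4)*(z - 2)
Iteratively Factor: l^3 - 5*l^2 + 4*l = (l - 1)*(l^2 - 4*l) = (l - 4)*(l - 1)*(l)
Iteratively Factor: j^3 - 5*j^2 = (j - 5)*(j^2) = j*(j - 5)*(j)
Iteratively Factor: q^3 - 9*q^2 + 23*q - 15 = (q - 1)*(q^2 - 8*q + 15) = (q - 3)*(q - 1)*(q - 5)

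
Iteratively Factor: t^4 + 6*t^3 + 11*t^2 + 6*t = (t)*(t^3 + 6*t^2 + 11*t + 6) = t*(t + 2)*(t^2 + 4*t + 3) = t*(t + 1)*(t + 2)*(t + 3)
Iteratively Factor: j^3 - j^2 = (j)*(j^2 - j) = j*(j - 1)*(j)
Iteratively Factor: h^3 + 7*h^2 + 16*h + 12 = (h + 2)*(h^2 + 5*h + 6) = (h + 2)^2*(h + 3)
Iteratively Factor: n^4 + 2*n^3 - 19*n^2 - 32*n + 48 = (n + 3)*(n^3 - n^2 - 16*n + 16) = (n - 1)*(n + 3)*(n^2 - 16) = (n - 4)*(n - 1)*(n + 3)*(n + 4)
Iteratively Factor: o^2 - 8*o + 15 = (o - 3)*(o - 5)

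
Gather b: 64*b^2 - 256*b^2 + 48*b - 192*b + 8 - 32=-192*b^2 - 144*b - 24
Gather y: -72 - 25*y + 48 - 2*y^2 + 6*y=-2*y^2 - 19*y - 24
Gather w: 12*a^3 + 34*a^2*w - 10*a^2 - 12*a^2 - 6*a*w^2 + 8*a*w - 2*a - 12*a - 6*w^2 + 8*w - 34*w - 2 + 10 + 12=12*a^3 - 22*a^2 - 14*a + w^2*(-6*a - 6) + w*(34*a^2 + 8*a - 26) + 20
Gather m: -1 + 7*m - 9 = 7*m - 10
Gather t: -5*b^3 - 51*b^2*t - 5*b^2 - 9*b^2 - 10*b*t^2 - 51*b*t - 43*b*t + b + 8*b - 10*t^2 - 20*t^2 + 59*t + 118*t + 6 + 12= -5*b^3 - 14*b^2 + 9*b + t^2*(-10*b - 30) + t*(-51*b^2 - 94*b + 177) + 18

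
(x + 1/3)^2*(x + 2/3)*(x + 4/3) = x^4 + 8*x^3/3 + 7*x^2/3 + 22*x/27 + 8/81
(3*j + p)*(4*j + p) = 12*j^2 + 7*j*p + p^2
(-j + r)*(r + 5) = -j*r - 5*j + r^2 + 5*r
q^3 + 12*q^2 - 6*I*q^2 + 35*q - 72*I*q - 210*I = (q + 5)*(q + 7)*(q - 6*I)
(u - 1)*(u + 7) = u^2 + 6*u - 7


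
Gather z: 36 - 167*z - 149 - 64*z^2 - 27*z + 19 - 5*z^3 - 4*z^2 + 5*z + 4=-5*z^3 - 68*z^2 - 189*z - 90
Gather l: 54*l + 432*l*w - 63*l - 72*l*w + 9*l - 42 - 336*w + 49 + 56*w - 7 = 360*l*w - 280*w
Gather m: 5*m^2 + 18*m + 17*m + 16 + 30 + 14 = 5*m^2 + 35*m + 60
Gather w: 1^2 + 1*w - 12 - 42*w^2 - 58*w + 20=-42*w^2 - 57*w + 9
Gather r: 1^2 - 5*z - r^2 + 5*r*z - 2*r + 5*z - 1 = -r^2 + r*(5*z - 2)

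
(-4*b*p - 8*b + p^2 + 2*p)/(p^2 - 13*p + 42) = (-4*b*p - 8*b + p^2 + 2*p)/(p^2 - 13*p + 42)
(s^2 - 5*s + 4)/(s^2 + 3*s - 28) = (s - 1)/(s + 7)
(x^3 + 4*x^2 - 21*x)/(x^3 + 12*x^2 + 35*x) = (x - 3)/(x + 5)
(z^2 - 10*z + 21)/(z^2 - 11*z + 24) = (z - 7)/(z - 8)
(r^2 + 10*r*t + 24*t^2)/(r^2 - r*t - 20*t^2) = (r + 6*t)/(r - 5*t)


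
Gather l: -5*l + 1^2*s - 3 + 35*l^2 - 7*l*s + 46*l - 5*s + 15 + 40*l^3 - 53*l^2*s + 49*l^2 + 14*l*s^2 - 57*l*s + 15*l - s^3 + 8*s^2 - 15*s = 40*l^3 + l^2*(84 - 53*s) + l*(14*s^2 - 64*s + 56) - s^3 + 8*s^2 - 19*s + 12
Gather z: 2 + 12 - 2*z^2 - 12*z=-2*z^2 - 12*z + 14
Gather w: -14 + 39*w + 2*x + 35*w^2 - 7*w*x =35*w^2 + w*(39 - 7*x) + 2*x - 14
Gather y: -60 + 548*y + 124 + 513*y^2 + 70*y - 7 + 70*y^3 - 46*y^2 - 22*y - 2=70*y^3 + 467*y^2 + 596*y + 55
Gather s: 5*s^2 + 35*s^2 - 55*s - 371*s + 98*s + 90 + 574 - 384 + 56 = 40*s^2 - 328*s + 336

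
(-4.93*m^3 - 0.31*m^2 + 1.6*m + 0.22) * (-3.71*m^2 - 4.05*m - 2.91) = 18.2903*m^5 + 21.1166*m^4 + 9.6658*m^3 - 6.3941*m^2 - 5.547*m - 0.6402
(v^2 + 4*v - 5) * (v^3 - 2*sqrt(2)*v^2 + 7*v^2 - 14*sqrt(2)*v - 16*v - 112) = v^5 - 2*sqrt(2)*v^4 + 11*v^4 - 22*sqrt(2)*v^3 + 7*v^3 - 211*v^2 - 46*sqrt(2)*v^2 - 368*v + 70*sqrt(2)*v + 560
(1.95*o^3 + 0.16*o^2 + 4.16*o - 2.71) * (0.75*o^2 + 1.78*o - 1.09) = 1.4625*o^5 + 3.591*o^4 + 1.2793*o^3 + 5.1979*o^2 - 9.3582*o + 2.9539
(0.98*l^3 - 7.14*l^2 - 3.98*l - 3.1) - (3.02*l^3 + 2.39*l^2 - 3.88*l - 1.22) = -2.04*l^3 - 9.53*l^2 - 0.1*l - 1.88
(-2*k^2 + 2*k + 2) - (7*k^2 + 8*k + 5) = -9*k^2 - 6*k - 3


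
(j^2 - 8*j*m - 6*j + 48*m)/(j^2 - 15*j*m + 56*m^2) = (j - 6)/(j - 7*m)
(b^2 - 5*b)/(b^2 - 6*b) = (b - 5)/(b - 6)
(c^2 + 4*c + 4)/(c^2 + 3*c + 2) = (c + 2)/(c + 1)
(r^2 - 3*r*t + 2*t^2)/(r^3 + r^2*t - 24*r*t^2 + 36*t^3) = (r - t)/(r^2 + 3*r*t - 18*t^2)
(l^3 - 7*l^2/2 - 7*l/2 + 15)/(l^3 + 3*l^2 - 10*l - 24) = (l - 5/2)/(l + 4)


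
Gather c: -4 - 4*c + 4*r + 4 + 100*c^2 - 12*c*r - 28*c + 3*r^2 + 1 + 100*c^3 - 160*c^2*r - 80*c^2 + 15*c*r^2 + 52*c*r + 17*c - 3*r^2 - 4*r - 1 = 100*c^3 + c^2*(20 - 160*r) + c*(15*r^2 + 40*r - 15)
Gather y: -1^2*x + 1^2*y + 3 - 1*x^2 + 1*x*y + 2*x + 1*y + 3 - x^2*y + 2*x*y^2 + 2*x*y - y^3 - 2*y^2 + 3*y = -x^2 + x - y^3 + y^2*(2*x - 2) + y*(-x^2 + 3*x + 5) + 6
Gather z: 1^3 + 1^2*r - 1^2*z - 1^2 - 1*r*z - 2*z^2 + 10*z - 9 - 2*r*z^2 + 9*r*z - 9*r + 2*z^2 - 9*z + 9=-2*r*z^2 + 8*r*z - 8*r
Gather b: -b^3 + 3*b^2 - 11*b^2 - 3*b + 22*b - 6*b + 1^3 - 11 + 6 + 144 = -b^3 - 8*b^2 + 13*b + 140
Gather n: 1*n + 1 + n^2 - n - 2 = n^2 - 1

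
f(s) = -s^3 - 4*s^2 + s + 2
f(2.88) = -52.19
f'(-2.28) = 3.64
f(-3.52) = -7.47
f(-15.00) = 2462.00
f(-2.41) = -9.64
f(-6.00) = 68.00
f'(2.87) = -46.67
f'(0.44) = -3.10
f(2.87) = -51.72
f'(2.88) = -46.92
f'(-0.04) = 1.32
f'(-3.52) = -8.01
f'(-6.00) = -59.00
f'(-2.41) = 2.86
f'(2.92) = -47.94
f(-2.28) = -9.22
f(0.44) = 1.58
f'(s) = -3*s^2 - 8*s + 1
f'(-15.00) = -554.00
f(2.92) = -54.08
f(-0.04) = 1.95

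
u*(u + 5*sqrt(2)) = u^2 + 5*sqrt(2)*u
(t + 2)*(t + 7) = t^2 + 9*t + 14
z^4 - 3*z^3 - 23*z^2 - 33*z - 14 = (z - 7)*(z + 1)^2*(z + 2)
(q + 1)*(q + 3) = q^2 + 4*q + 3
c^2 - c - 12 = (c - 4)*(c + 3)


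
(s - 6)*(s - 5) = s^2 - 11*s + 30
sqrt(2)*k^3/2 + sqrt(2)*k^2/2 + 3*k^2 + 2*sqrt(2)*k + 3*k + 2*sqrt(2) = (k + sqrt(2))*(k + 2*sqrt(2))*(sqrt(2)*k/2 + sqrt(2)/2)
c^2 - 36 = (c - 6)*(c + 6)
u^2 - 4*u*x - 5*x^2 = (u - 5*x)*(u + x)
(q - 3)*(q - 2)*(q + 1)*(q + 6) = q^4 + 2*q^3 - 23*q^2 + 12*q + 36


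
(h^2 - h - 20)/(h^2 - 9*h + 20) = (h + 4)/(h - 4)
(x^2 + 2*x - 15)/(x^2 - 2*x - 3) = (x + 5)/(x + 1)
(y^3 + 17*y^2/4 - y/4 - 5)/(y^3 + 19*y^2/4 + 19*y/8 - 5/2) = 2*(y - 1)/(2*y - 1)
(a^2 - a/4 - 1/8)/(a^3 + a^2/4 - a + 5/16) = 2*(4*a + 1)/(8*a^2 + 6*a - 5)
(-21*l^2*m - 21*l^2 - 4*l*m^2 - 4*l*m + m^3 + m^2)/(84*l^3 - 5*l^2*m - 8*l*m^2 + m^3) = (-m - 1)/(4*l - m)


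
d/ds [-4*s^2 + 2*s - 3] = 2 - 8*s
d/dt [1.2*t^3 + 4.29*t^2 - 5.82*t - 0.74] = 3.6*t^2 + 8.58*t - 5.82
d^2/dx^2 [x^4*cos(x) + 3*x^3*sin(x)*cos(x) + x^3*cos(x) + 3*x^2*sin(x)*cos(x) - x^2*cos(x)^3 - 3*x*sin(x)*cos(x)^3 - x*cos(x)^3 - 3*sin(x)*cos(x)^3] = -x^4*cos(x) - 8*x^3*sin(x) - 6*x^3*sin(2*x) - x^3*cos(x) - 6*x^2*sin(x) - 6*x^2*sin(2*x) + 51*x^2*cos(x)/4 + 18*x^2*cos(2*x) + 9*x^2*cos(3*x)/4 + 3*x*sin(x) + 12*x*sin(2*x) + 3*x*sin(3*x) + 6*x*sin(4*x) + 27*x*cos(x)/4 + 12*x*cos(2*x) + 9*x*cos(3*x)/4 + 3*sin(x)/2 + 6*sin(2*x) + 3*sin(3*x)/2 + 6*sin(4*x) - 3*cos(x)/2 - 6*cos(2*x)^2 - 3*cos(2*x) - cos(3*x)/2 + 3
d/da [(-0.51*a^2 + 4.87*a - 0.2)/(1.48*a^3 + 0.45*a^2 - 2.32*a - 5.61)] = (0.7548*a^4 - 14.4152*a^3 - 0.1203*a^2 + 5.9022*a - 27.7847)/(2.1904*a^6 + 1.332*a^5 - 6.6647*a^4 - 18.6936*a^3 + 0.333399999999999*a^2 + 26.0304*a + 31.4721)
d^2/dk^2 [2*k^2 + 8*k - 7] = 4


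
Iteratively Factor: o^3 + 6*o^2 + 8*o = (o + 4)*(o^2 + 2*o) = (o + 2)*(o + 4)*(o)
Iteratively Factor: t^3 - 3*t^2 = (t)*(t^2 - 3*t) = t*(t - 3)*(t)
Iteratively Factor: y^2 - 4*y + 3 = (y - 3)*(y - 1)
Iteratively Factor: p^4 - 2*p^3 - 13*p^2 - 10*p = (p)*(p^3 - 2*p^2 - 13*p - 10) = p*(p - 5)*(p^2 + 3*p + 2) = p*(p - 5)*(p + 1)*(p + 2)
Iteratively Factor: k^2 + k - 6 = (k - 2)*(k + 3)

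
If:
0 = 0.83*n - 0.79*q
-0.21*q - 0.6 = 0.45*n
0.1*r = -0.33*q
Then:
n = -0.89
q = -0.94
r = 3.10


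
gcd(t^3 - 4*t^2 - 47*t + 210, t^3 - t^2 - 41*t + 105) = t^2 + 2*t - 35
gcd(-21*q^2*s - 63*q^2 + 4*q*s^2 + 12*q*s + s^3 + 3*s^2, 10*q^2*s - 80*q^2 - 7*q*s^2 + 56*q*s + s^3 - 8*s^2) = 1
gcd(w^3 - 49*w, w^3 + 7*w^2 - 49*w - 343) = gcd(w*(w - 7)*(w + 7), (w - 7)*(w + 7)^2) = w^2 - 49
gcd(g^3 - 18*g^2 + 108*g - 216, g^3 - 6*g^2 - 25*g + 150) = g - 6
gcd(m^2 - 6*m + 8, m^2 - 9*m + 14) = m - 2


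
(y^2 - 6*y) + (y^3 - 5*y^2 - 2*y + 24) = y^3 - 4*y^2 - 8*y + 24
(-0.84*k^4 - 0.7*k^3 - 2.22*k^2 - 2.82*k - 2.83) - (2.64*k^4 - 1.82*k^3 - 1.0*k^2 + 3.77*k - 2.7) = -3.48*k^4 + 1.12*k^3 - 1.22*k^2 - 6.59*k - 0.13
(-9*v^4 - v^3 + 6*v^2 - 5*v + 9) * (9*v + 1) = -81*v^5 - 18*v^4 + 53*v^3 - 39*v^2 + 76*v + 9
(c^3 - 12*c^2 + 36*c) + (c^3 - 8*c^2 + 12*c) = 2*c^3 - 20*c^2 + 48*c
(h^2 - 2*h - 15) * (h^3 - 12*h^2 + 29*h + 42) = h^5 - 14*h^4 + 38*h^3 + 164*h^2 - 519*h - 630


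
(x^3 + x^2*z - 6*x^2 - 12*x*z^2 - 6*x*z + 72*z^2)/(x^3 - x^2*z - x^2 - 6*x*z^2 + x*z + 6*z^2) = (x^2 + 4*x*z - 6*x - 24*z)/(x^2 + 2*x*z - x - 2*z)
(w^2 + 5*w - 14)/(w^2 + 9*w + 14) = (w - 2)/(w + 2)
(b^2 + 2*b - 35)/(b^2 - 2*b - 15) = (b + 7)/(b + 3)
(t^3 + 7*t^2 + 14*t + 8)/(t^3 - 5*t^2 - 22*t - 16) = (t + 4)/(t - 8)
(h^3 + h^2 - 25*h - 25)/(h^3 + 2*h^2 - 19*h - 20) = (h - 5)/(h - 4)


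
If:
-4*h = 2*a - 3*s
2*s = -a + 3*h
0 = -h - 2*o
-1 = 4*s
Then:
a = -1/40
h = -7/40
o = 7/80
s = -1/4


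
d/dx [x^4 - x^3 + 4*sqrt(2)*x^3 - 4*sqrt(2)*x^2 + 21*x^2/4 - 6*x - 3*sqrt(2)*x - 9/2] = 4*x^3 - 3*x^2 + 12*sqrt(2)*x^2 - 8*sqrt(2)*x + 21*x/2 - 6 - 3*sqrt(2)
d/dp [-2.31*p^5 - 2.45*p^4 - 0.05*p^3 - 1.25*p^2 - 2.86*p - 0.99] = -11.55*p^4 - 9.8*p^3 - 0.15*p^2 - 2.5*p - 2.86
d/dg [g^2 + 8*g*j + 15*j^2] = 2*g + 8*j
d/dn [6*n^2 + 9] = 12*n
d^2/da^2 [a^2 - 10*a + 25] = 2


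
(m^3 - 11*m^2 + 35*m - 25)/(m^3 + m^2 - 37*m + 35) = (m - 5)/(m + 7)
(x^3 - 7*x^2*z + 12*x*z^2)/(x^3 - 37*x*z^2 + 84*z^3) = x/(x + 7*z)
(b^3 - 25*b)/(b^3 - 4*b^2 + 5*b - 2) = b*(b^2 - 25)/(b^3 - 4*b^2 + 5*b - 2)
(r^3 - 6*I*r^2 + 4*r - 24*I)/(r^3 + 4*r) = (r - 6*I)/r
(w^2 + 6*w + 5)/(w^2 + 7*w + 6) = (w + 5)/(w + 6)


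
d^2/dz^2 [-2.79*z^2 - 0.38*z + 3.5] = -5.58000000000000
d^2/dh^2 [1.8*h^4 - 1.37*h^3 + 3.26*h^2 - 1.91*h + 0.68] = 21.6*h^2 - 8.22*h + 6.52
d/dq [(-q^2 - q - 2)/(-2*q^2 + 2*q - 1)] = (-4*q^2 - 6*q + 5)/(4*q^4 - 8*q^3 + 8*q^2 - 4*q + 1)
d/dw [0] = 0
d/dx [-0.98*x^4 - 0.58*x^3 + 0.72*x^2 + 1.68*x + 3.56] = -3.92*x^3 - 1.74*x^2 + 1.44*x + 1.68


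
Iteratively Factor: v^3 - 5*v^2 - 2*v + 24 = (v - 3)*(v^2 - 2*v - 8) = (v - 3)*(v + 2)*(v - 4)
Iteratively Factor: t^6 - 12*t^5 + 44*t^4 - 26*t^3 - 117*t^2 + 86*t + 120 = (t - 3)*(t^5 - 9*t^4 + 17*t^3 + 25*t^2 - 42*t - 40) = (t - 3)*(t + 1)*(t^4 - 10*t^3 + 27*t^2 - 2*t - 40) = (t - 3)*(t - 2)*(t + 1)*(t^3 - 8*t^2 + 11*t + 20) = (t - 3)*(t - 2)*(t + 1)^2*(t^2 - 9*t + 20) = (t - 5)*(t - 3)*(t - 2)*(t + 1)^2*(t - 4)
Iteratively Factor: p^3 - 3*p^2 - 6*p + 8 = (p - 1)*(p^2 - 2*p - 8) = (p - 4)*(p - 1)*(p + 2)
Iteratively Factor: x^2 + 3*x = (x)*(x + 3)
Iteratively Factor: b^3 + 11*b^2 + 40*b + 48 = (b + 4)*(b^2 + 7*b + 12) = (b + 3)*(b + 4)*(b + 4)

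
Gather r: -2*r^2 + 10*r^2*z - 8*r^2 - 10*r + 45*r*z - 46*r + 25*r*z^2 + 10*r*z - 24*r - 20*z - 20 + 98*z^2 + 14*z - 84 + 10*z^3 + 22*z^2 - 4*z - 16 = r^2*(10*z - 10) + r*(25*z^2 + 55*z - 80) + 10*z^3 + 120*z^2 - 10*z - 120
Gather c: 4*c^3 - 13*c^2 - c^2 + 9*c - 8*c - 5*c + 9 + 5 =4*c^3 - 14*c^2 - 4*c + 14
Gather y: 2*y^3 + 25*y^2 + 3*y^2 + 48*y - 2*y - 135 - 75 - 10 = 2*y^3 + 28*y^2 + 46*y - 220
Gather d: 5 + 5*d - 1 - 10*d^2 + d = -10*d^2 + 6*d + 4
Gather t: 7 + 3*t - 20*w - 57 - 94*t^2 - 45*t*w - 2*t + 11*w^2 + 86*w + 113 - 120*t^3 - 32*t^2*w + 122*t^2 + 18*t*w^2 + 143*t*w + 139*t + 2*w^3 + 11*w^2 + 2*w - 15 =-120*t^3 + t^2*(28 - 32*w) + t*(18*w^2 + 98*w + 140) + 2*w^3 + 22*w^2 + 68*w + 48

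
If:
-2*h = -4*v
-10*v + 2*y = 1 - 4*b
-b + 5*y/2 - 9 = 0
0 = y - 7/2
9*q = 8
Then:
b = -1/4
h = 1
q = 8/9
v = 1/2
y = 7/2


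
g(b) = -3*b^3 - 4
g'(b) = -9*b^2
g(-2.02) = 20.73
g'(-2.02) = -36.72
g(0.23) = -4.04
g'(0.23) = -0.48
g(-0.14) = -3.99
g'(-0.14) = -0.18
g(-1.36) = 3.55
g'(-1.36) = -16.65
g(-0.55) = -3.50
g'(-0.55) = -2.72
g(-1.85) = 14.99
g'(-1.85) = -30.80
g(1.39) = -12.06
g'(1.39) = -17.39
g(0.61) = -4.68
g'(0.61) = -3.35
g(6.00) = -652.00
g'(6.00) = -324.00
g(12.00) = -5188.00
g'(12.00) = -1296.00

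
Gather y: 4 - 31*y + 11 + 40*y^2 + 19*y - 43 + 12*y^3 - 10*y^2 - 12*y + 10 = 12*y^3 + 30*y^2 - 24*y - 18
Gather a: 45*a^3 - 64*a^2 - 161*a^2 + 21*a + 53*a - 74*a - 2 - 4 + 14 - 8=45*a^3 - 225*a^2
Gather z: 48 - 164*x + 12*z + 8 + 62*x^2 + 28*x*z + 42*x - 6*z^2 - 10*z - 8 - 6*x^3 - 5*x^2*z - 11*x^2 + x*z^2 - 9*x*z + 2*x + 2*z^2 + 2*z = -6*x^3 + 51*x^2 - 120*x + z^2*(x - 4) + z*(-5*x^2 + 19*x + 4) + 48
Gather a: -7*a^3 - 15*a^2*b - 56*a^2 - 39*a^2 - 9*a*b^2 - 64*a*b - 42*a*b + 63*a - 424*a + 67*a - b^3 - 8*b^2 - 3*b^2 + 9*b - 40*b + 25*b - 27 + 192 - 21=-7*a^3 + a^2*(-15*b - 95) + a*(-9*b^2 - 106*b - 294) - b^3 - 11*b^2 - 6*b + 144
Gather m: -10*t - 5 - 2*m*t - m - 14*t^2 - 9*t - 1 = m*(-2*t - 1) - 14*t^2 - 19*t - 6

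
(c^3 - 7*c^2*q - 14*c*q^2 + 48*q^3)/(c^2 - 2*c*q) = c - 5*q - 24*q^2/c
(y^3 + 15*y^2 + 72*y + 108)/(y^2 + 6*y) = y + 9 + 18/y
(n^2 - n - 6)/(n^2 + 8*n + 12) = (n - 3)/(n + 6)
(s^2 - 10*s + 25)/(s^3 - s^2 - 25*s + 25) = (s - 5)/(s^2 + 4*s - 5)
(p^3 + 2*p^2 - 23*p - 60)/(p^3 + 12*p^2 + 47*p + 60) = (p - 5)/(p + 5)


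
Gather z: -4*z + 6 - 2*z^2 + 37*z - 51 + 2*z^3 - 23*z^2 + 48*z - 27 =2*z^3 - 25*z^2 + 81*z - 72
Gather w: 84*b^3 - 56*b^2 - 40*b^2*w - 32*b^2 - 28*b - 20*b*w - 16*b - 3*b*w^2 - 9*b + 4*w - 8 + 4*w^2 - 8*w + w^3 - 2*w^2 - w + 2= 84*b^3 - 88*b^2 - 53*b + w^3 + w^2*(2 - 3*b) + w*(-40*b^2 - 20*b - 5) - 6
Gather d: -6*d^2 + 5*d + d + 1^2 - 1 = -6*d^2 + 6*d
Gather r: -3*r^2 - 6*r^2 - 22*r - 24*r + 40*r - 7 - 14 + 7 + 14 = -9*r^2 - 6*r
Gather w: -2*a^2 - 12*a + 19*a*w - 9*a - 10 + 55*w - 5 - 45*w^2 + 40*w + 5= -2*a^2 - 21*a - 45*w^2 + w*(19*a + 95) - 10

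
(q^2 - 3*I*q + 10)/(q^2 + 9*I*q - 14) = (q - 5*I)/(q + 7*I)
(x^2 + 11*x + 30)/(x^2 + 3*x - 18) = (x + 5)/(x - 3)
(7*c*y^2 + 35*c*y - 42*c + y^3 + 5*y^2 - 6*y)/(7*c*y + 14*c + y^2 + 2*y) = (y^2 + 5*y - 6)/(y + 2)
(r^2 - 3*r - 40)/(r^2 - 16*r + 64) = (r + 5)/(r - 8)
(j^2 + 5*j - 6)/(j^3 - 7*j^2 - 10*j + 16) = (j + 6)/(j^2 - 6*j - 16)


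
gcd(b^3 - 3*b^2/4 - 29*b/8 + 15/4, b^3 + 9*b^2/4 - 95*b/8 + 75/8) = b^2 - 11*b/4 + 15/8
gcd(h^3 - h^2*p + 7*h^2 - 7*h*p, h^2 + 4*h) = h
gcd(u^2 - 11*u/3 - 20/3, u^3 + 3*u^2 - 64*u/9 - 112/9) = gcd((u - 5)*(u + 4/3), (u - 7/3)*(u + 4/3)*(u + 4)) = u + 4/3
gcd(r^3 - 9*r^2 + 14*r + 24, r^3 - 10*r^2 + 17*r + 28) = r^2 - 3*r - 4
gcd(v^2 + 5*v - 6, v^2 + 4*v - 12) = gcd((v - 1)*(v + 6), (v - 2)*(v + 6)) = v + 6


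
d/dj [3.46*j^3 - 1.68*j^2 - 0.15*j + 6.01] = 10.38*j^2 - 3.36*j - 0.15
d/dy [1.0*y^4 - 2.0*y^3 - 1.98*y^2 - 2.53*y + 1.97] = 4.0*y^3 - 6.0*y^2 - 3.96*y - 2.53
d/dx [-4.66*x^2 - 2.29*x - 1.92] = -9.32*x - 2.29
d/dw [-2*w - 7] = -2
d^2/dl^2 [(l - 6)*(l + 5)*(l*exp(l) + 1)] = l^3*exp(l) + 5*l^2*exp(l) - 28*l*exp(l) - 62*exp(l) + 2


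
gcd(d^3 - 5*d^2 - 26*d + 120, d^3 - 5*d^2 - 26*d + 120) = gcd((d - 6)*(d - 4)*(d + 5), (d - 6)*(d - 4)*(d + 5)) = d^3 - 5*d^2 - 26*d + 120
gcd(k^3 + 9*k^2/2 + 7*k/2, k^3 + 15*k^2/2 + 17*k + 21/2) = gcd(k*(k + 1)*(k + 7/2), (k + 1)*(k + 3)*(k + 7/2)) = k^2 + 9*k/2 + 7/2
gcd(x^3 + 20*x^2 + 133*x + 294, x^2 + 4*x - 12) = x + 6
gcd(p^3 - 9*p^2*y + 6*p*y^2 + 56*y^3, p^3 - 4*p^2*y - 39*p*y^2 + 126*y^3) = -p + 7*y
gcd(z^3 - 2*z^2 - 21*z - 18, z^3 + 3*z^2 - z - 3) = z^2 + 4*z + 3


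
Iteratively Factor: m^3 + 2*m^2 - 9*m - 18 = (m - 3)*(m^2 + 5*m + 6) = (m - 3)*(m + 2)*(m + 3)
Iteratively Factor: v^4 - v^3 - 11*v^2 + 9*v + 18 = (v + 1)*(v^3 - 2*v^2 - 9*v + 18) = (v + 1)*(v + 3)*(v^2 - 5*v + 6) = (v - 2)*(v + 1)*(v + 3)*(v - 3)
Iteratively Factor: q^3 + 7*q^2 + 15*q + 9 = (q + 1)*(q^2 + 6*q + 9) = (q + 1)*(q + 3)*(q + 3)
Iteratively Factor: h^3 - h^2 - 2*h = (h - 2)*(h^2 + h) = (h - 2)*(h + 1)*(h)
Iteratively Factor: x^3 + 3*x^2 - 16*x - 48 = (x - 4)*(x^2 + 7*x + 12) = (x - 4)*(x + 3)*(x + 4)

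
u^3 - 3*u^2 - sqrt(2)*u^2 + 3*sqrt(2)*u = u*(u - 3)*(u - sqrt(2))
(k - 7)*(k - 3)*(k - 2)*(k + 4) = k^4 - 8*k^3 - 7*k^2 + 122*k - 168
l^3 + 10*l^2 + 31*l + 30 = (l + 2)*(l + 3)*(l + 5)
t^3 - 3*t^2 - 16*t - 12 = (t - 6)*(t + 1)*(t + 2)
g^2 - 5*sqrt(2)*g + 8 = (g - 4*sqrt(2))*(g - sqrt(2))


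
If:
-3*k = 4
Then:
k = -4/3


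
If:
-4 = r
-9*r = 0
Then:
No Solution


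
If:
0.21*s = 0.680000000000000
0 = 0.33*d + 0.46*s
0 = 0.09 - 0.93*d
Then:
No Solution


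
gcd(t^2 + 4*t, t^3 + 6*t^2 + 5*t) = t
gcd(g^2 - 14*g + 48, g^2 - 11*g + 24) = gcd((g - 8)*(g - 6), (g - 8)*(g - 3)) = g - 8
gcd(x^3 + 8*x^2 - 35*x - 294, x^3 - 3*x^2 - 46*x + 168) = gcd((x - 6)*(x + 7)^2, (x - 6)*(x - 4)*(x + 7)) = x^2 + x - 42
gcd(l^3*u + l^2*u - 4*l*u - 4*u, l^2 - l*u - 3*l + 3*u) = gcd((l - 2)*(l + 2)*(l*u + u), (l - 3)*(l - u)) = 1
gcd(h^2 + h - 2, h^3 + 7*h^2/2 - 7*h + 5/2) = h - 1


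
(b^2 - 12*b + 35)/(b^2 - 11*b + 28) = (b - 5)/(b - 4)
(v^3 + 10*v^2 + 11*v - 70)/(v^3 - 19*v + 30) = (v + 7)/(v - 3)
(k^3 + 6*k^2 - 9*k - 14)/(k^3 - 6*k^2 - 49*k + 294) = (k^2 - k - 2)/(k^2 - 13*k + 42)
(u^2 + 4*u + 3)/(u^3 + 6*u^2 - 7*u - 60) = (u^2 + 4*u + 3)/(u^3 + 6*u^2 - 7*u - 60)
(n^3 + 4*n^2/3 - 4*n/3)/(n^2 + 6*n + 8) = n*(3*n - 2)/(3*(n + 4))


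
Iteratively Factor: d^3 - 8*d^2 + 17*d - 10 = (d - 2)*(d^2 - 6*d + 5) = (d - 5)*(d - 2)*(d - 1)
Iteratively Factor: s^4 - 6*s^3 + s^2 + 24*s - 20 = (s - 5)*(s^3 - s^2 - 4*s + 4) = (s - 5)*(s + 2)*(s^2 - 3*s + 2) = (s - 5)*(s - 1)*(s + 2)*(s - 2)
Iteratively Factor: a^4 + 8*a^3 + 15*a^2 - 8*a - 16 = (a + 4)*(a^3 + 4*a^2 - a - 4) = (a - 1)*(a + 4)*(a^2 + 5*a + 4) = (a - 1)*(a + 4)^2*(a + 1)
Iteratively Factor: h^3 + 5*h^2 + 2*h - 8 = (h + 4)*(h^2 + h - 2) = (h + 2)*(h + 4)*(h - 1)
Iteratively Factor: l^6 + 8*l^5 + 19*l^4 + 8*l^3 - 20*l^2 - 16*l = (l + 2)*(l^5 + 6*l^4 + 7*l^3 - 6*l^2 - 8*l) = l*(l + 2)*(l^4 + 6*l^3 + 7*l^2 - 6*l - 8) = l*(l + 2)^2*(l^3 + 4*l^2 - l - 4) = l*(l - 1)*(l + 2)^2*(l^2 + 5*l + 4) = l*(l - 1)*(l + 2)^2*(l + 4)*(l + 1)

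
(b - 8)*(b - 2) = b^2 - 10*b + 16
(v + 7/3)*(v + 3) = v^2 + 16*v/3 + 7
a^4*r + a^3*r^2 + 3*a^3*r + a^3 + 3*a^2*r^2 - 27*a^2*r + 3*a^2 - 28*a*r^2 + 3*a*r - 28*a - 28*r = (a - 4)*(a + 7)*(a + r)*(a*r + 1)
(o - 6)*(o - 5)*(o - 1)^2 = o^4 - 13*o^3 + 53*o^2 - 71*o + 30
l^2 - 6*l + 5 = (l - 5)*(l - 1)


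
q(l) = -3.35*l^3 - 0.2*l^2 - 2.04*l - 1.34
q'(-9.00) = -812.49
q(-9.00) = 2442.97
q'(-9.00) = -812.49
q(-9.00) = 2442.97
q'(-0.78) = -7.84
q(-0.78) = 1.72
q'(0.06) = -2.10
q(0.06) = -1.46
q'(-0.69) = -6.55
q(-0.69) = 1.07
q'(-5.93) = -353.08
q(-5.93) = 702.29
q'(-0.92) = -10.18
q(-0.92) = 2.98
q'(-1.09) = -13.54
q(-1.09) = 4.98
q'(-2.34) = -56.13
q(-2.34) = 45.26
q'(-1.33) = -19.29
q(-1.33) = 8.90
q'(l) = -10.05*l^2 - 0.4*l - 2.04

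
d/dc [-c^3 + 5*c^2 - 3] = c*(10 - 3*c)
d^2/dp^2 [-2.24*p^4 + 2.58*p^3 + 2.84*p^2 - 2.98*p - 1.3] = -26.88*p^2 + 15.48*p + 5.68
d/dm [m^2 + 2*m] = 2*m + 2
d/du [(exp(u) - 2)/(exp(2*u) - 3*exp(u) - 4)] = (-exp(2*u) + 4*exp(u) - 10)*exp(u)/(exp(4*u) - 6*exp(3*u) + exp(2*u) + 24*exp(u) + 16)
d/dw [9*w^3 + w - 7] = 27*w^2 + 1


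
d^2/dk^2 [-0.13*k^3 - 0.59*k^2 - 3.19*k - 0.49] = -0.78*k - 1.18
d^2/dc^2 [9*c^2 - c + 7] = 18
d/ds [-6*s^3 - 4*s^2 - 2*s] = -18*s^2 - 8*s - 2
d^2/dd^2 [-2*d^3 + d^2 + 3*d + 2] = 2 - 12*d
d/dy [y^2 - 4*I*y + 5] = 2*y - 4*I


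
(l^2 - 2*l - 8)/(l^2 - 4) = (l - 4)/(l - 2)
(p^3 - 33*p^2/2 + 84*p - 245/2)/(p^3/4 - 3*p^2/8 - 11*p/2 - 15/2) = 4*(-2*p^3 + 33*p^2 - 168*p + 245)/(-2*p^3 + 3*p^2 + 44*p + 60)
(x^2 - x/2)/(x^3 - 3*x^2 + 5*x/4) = 2/(2*x - 5)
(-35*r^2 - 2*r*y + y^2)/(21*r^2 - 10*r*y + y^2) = (5*r + y)/(-3*r + y)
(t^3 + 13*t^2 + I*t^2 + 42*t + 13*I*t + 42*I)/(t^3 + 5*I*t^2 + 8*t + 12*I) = (t^2 + 13*t + 42)/(t^2 + 4*I*t + 12)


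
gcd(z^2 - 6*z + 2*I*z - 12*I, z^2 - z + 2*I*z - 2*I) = z + 2*I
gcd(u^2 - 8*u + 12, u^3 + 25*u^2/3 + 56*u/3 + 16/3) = 1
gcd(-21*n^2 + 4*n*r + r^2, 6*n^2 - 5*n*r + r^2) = -3*n + r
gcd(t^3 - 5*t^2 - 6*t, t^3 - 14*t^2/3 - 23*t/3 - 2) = t^2 - 5*t - 6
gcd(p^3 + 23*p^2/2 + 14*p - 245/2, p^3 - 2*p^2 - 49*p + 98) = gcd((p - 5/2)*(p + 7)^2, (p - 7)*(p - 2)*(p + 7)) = p + 7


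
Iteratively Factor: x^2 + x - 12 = (x - 3)*(x + 4)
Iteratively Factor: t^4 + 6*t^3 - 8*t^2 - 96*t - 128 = (t + 4)*(t^3 + 2*t^2 - 16*t - 32) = (t + 2)*(t + 4)*(t^2 - 16) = (t - 4)*(t + 2)*(t + 4)*(t + 4)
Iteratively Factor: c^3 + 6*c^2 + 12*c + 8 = (c + 2)*(c^2 + 4*c + 4) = (c + 2)^2*(c + 2)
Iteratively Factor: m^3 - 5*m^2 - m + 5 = (m + 1)*(m^2 - 6*m + 5) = (m - 5)*(m + 1)*(m - 1)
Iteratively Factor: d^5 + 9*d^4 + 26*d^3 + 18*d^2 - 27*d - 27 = (d + 3)*(d^4 + 6*d^3 + 8*d^2 - 6*d - 9) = (d - 1)*(d + 3)*(d^3 + 7*d^2 + 15*d + 9) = (d - 1)*(d + 1)*(d + 3)*(d^2 + 6*d + 9) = (d - 1)*(d + 1)*(d + 3)^2*(d + 3)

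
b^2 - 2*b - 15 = (b - 5)*(b + 3)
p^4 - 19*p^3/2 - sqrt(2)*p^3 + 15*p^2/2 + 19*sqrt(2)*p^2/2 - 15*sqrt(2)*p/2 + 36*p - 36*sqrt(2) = (p - 8)*(p - 3)*(p + 3/2)*(p - sqrt(2))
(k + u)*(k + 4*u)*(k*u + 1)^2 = k^4*u^2 + 5*k^3*u^3 + 2*k^3*u + 4*k^2*u^4 + 10*k^2*u^2 + k^2 + 8*k*u^3 + 5*k*u + 4*u^2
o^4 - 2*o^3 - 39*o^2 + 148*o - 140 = (o - 5)*(o - 2)^2*(o + 7)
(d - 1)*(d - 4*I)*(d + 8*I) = d^3 - d^2 + 4*I*d^2 + 32*d - 4*I*d - 32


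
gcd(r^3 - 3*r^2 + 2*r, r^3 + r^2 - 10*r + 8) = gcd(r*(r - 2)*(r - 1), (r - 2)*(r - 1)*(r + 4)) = r^2 - 3*r + 2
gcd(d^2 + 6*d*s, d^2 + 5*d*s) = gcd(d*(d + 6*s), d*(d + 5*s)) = d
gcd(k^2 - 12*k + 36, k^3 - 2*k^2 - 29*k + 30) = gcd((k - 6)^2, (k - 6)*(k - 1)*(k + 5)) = k - 6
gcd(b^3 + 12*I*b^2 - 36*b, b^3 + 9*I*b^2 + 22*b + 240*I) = b + 6*I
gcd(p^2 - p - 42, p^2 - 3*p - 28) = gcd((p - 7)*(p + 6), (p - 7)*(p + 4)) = p - 7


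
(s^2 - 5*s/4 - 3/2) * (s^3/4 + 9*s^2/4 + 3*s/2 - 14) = s^5/4 + 31*s^4/16 - 27*s^3/16 - 77*s^2/4 + 61*s/4 + 21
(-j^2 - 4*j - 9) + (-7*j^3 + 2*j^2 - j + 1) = -7*j^3 + j^2 - 5*j - 8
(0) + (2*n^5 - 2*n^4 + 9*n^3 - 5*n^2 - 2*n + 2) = 2*n^5 - 2*n^4 + 9*n^3 - 5*n^2 - 2*n + 2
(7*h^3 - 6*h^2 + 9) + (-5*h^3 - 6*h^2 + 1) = 2*h^3 - 12*h^2 + 10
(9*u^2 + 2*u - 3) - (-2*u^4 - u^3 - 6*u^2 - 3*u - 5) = 2*u^4 + u^3 + 15*u^2 + 5*u + 2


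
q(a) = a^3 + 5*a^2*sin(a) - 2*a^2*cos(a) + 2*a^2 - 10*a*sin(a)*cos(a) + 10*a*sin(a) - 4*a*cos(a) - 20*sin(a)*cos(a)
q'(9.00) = -81.63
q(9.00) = 1316.71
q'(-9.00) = -85.65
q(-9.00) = -555.73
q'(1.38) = 75.89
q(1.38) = 21.27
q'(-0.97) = 5.83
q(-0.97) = 11.02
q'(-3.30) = 0.84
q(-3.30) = -4.33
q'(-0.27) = -19.89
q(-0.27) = 6.10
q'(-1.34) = 12.49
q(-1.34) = 7.36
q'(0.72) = 12.04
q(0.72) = -8.56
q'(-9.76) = -59.04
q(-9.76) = -495.68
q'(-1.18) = 10.68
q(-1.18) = 9.24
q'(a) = 2*a^2*sin(a) + 5*a^2*cos(a) + 3*a^2 + 10*a*sin(a)^2 + 14*a*sin(a) - 10*a*cos(a)^2 + 6*a*cos(a) + 4*a + 20*sin(a)^2 - 10*sin(a)*cos(a) + 10*sin(a) - 20*cos(a)^2 - 4*cos(a)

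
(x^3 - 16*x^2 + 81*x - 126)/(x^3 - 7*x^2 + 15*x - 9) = (x^2 - 13*x + 42)/(x^2 - 4*x + 3)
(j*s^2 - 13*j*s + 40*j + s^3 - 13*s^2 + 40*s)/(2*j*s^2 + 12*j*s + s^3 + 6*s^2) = (j*s^2 - 13*j*s + 40*j + s^3 - 13*s^2 + 40*s)/(s*(2*j*s + 12*j + s^2 + 6*s))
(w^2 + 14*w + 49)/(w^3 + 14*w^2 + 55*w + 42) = (w + 7)/(w^2 + 7*w + 6)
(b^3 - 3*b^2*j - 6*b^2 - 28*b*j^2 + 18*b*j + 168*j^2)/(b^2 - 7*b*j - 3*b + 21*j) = (b^2 + 4*b*j - 6*b - 24*j)/(b - 3)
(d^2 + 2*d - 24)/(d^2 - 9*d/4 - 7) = 4*(d + 6)/(4*d + 7)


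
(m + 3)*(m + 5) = m^2 + 8*m + 15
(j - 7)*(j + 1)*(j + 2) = j^3 - 4*j^2 - 19*j - 14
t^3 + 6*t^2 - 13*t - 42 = (t - 3)*(t + 2)*(t + 7)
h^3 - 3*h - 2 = (h - 2)*(h + 1)^2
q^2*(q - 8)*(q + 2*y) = q^4 + 2*q^3*y - 8*q^3 - 16*q^2*y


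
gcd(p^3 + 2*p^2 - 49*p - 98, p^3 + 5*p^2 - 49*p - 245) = p^2 - 49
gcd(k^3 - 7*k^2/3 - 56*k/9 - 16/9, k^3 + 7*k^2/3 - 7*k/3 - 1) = k + 1/3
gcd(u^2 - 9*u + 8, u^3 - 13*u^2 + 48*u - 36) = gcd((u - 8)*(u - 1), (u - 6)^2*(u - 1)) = u - 1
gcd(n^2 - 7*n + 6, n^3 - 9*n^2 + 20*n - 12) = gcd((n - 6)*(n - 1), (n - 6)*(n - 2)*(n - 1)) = n^2 - 7*n + 6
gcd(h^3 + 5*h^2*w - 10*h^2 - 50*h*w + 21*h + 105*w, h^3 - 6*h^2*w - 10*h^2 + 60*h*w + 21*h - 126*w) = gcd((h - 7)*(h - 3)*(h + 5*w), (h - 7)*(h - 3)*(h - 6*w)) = h^2 - 10*h + 21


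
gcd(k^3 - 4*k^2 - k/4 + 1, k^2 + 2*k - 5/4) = k - 1/2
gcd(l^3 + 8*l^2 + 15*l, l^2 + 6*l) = l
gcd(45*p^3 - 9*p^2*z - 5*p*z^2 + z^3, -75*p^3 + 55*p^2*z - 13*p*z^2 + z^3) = 15*p^2 - 8*p*z + z^2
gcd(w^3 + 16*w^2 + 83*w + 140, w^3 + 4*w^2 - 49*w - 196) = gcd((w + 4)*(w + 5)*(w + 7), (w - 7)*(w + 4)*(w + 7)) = w^2 + 11*w + 28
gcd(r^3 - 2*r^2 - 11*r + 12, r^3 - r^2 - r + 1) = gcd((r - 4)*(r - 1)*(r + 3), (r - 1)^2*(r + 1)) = r - 1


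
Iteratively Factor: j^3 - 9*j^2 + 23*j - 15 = (j - 3)*(j^2 - 6*j + 5) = (j - 5)*(j - 3)*(j - 1)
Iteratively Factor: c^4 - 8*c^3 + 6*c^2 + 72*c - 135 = (c + 3)*(c^3 - 11*c^2 + 39*c - 45) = (c - 5)*(c + 3)*(c^2 - 6*c + 9) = (c - 5)*(c - 3)*(c + 3)*(c - 3)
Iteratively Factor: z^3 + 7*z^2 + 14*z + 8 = (z + 2)*(z^2 + 5*z + 4) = (z + 2)*(z + 4)*(z + 1)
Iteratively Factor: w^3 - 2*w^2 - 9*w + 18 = (w - 3)*(w^2 + w - 6) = (w - 3)*(w - 2)*(w + 3)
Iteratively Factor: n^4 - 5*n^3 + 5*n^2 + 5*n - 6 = (n - 3)*(n^3 - 2*n^2 - n + 2) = (n - 3)*(n - 2)*(n^2 - 1) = (n - 3)*(n - 2)*(n - 1)*(n + 1)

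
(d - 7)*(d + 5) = d^2 - 2*d - 35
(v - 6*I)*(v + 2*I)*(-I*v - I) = -I*v^3 - 4*v^2 - I*v^2 - 4*v - 12*I*v - 12*I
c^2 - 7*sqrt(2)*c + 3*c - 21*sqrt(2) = (c + 3)*(c - 7*sqrt(2))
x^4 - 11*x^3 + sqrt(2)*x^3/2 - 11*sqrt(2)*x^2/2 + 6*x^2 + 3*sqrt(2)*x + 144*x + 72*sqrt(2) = (x - 8)*(x - 6)*(x + 3)*(x + sqrt(2)/2)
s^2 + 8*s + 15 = (s + 3)*(s + 5)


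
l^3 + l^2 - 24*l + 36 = (l - 3)*(l - 2)*(l + 6)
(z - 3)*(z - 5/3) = z^2 - 14*z/3 + 5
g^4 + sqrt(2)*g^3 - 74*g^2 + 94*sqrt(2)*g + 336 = (g - 4*sqrt(2))*(g - 3*sqrt(2))*(g + sqrt(2))*(g + 7*sqrt(2))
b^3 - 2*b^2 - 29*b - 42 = (b - 7)*(b + 2)*(b + 3)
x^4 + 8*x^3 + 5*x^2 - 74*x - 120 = (x - 3)*(x + 2)*(x + 4)*(x + 5)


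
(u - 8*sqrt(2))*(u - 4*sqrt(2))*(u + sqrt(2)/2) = u^3 - 23*sqrt(2)*u^2/2 + 52*u + 32*sqrt(2)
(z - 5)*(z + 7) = z^2 + 2*z - 35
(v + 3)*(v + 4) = v^2 + 7*v + 12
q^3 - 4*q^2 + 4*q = q*(q - 2)^2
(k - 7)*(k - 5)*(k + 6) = k^3 - 6*k^2 - 37*k + 210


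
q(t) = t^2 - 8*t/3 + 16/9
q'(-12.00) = -26.67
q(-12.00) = 177.78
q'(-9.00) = -20.67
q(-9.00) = 106.78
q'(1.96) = 1.25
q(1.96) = 0.39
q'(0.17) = -2.33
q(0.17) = 1.35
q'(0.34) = -1.99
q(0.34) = 0.99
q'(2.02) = 1.37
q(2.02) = 0.47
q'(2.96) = 3.25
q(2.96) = 2.65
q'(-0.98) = -4.63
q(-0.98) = 5.35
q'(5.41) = 8.15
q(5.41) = 16.62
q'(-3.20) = -9.07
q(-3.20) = 20.55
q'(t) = 2*t - 8/3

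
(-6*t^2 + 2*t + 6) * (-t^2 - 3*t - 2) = 6*t^4 + 16*t^3 - 22*t - 12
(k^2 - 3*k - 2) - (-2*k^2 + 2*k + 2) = 3*k^2 - 5*k - 4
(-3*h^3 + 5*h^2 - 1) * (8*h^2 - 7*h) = -24*h^5 + 61*h^4 - 35*h^3 - 8*h^2 + 7*h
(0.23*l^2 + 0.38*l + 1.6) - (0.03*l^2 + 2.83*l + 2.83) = 0.2*l^2 - 2.45*l - 1.23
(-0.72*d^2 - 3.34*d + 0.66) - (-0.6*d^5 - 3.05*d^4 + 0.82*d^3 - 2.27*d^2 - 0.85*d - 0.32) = 0.6*d^5 + 3.05*d^4 - 0.82*d^3 + 1.55*d^2 - 2.49*d + 0.98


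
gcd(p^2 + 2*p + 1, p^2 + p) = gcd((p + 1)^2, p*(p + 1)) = p + 1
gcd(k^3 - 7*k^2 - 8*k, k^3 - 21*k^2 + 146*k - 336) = k - 8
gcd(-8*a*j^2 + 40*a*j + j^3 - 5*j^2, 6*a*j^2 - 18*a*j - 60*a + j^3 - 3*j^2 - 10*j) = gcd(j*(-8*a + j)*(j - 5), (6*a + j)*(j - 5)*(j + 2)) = j - 5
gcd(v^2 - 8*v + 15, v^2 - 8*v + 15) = v^2 - 8*v + 15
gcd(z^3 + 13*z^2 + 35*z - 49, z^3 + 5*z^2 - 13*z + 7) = z^2 + 6*z - 7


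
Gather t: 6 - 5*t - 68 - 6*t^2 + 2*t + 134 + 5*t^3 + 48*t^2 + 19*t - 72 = 5*t^3 + 42*t^2 + 16*t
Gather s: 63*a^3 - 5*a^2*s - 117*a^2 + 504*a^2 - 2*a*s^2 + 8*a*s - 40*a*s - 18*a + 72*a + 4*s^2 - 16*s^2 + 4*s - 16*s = 63*a^3 + 387*a^2 + 54*a + s^2*(-2*a - 12) + s*(-5*a^2 - 32*a - 12)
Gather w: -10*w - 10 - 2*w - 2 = -12*w - 12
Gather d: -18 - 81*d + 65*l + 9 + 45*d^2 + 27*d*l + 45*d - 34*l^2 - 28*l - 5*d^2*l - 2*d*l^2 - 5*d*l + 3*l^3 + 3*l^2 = d^2*(45 - 5*l) + d*(-2*l^2 + 22*l - 36) + 3*l^3 - 31*l^2 + 37*l - 9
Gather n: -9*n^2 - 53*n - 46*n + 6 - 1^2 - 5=-9*n^2 - 99*n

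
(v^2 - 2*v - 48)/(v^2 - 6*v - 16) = (v + 6)/(v + 2)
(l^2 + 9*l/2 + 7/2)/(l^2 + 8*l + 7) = (l + 7/2)/(l + 7)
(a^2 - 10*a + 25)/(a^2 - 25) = (a - 5)/(a + 5)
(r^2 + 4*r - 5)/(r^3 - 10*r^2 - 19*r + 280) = (r - 1)/(r^2 - 15*r + 56)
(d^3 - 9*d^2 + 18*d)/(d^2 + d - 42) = d*(d - 3)/(d + 7)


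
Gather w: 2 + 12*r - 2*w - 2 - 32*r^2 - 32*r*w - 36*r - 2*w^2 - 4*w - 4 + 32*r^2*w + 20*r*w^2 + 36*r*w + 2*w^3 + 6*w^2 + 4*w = -32*r^2 - 24*r + 2*w^3 + w^2*(20*r + 4) + w*(32*r^2 + 4*r - 2) - 4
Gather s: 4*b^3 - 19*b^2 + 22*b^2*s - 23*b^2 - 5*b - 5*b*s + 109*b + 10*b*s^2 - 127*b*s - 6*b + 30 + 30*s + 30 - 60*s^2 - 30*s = 4*b^3 - 42*b^2 + 98*b + s^2*(10*b - 60) + s*(22*b^2 - 132*b) + 60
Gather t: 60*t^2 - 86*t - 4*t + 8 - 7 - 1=60*t^2 - 90*t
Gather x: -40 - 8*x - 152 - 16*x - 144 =-24*x - 336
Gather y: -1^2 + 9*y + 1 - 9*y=0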